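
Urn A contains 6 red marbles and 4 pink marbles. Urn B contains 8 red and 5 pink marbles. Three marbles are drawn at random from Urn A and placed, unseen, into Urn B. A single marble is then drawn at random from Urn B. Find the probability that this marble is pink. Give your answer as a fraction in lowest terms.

Condition on how many of the transferred marbles are pink (from Urn A: 4 pink of 10; then Urn B has 16 total).
  0 pink: C(4,0)C(6,3)/C(10,3) = 1/6; then P = 5/16
  1 pink: C(4,1)C(6,2)/C(10,3) = 1/2; then P = 6/16
  2 pink: C(4,2)C(6,1)/C(10,3) = 3/10; then P = 7/16
  3 pink: C(4,3)C(6,0)/C(10,3) = 1/30; then P = 8/16
P(pink from Urn B) = 31/80 ≈ 0.3875.

31/80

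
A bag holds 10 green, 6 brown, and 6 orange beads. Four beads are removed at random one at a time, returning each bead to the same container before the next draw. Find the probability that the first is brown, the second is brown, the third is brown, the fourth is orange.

81/14641

Multiply the conditional probability of each draw in order, with replacement (the composition resets each draw).
P = (6/22) · (6/22) · (6/22) · (6/22) = 81/14641 ≈ 0.0055.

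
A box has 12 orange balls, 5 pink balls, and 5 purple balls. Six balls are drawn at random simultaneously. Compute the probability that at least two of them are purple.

263/627

Sum the hypergeometric tail for j = 2,…,5 purple balls.
Favorable = C(5,2)·C(17,4) + C(5,3)·C(17,3) + C(5,4)·C(17,2) + C(5,5)·C(17,1) = 31297; total = C(22,6) = 74613.
P = 31297/74613 = 263/627 ≈ 0.4195.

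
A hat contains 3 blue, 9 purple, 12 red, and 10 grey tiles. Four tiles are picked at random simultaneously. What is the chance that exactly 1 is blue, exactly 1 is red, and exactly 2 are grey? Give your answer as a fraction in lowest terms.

405/11594

Unordered draws without replacement: count favorable combinations over C(34,4).
Favorable = C(3,1) · C(9,0) · C(12,1) · C(10,2) = 1620; total = C(34,4) = 46376.
P = 1620/46376 = 405/11594 ≈ 0.0349.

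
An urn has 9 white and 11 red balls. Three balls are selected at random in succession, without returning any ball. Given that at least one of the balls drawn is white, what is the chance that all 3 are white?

28/325

P(all 3 white) = C(9,3)/C(20,3) = 7/95; P(at least one white) = 1 − C(11,3)/C(20,3) = 65/76.
Since 'all 3 white' ⊆ 'at least one white', P(all 3 | at least one) = 7/95 / 65/76 = 28/325 ≈ 0.0862.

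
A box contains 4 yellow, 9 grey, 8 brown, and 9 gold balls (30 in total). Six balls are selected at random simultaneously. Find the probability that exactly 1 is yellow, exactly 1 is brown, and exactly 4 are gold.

64/9425

Unordered draws without replacement: count favorable combinations over C(30,6).
Favorable = C(4,1) · C(9,0) · C(8,1) · C(9,4) = 4032; total = C(30,6) = 593775.
P = 4032/593775 = 64/9425 ≈ 0.0068.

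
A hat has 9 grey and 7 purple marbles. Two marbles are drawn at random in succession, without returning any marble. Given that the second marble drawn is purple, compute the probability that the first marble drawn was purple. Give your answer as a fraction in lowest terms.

2/5

P(first=purple and the second marble drawn is purple) = (7/16)·(6/15) = 7/40.
P(the second marble drawn is purple) = Σ over first color = 21/80 + 7/40 = 7/16.
By Bayes, P(first=purple | the second marble drawn is purple) = 7/40 / 7/16 = 2/5 ≈ 0.4000.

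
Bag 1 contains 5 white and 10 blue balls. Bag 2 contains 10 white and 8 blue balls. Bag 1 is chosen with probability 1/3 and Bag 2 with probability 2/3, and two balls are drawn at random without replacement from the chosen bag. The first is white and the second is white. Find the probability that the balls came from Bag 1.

P(E | Bag 1) = 2/21; P(E | Bag 2) = 5/17.
P(E) = 1/3·2/21 + 2/3·5/17 = 244/1071.
By Bayes' rule, P(Bag 1 | E) = 2/63 / 244/1071 = 17/122 ≈ 0.1393.

17/122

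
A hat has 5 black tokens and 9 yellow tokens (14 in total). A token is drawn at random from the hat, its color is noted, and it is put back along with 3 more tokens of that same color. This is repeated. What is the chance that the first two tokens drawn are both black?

20/119

After a black draw the hat holds 8 black out of 17.
P = (5/14)·(8/17) = 20/119 ≈ 0.1681.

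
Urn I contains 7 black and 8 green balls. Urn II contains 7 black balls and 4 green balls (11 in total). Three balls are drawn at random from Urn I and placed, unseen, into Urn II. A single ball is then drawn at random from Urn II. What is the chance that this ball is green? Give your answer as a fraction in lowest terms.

Condition on how many of the transferred balls are green (from Urn I: 8 green of 15; then Urn II has 14 total).
  0 green: C(8,0)C(7,3)/C(15,3) = 1/13; then P = 4/14
  1 green: C(8,1)C(7,2)/C(15,3) = 24/65; then P = 5/14
  2 green: C(8,2)C(7,1)/C(15,3) = 28/65; then P = 6/14
  3 green: C(8,3)C(7,0)/C(15,3) = 8/65; then P = 7/14
P(green from Urn II) = 2/5 ≈ 0.4000.

2/5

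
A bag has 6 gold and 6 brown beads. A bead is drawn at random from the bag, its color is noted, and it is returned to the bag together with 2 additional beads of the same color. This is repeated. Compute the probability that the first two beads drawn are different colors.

3/7

Either brown then gold, or gold then brown; after the first draw the total is 14.
P = (6/12)·(6/14) + (6/12)·(6/14) = 3/7 ≈ 0.4286.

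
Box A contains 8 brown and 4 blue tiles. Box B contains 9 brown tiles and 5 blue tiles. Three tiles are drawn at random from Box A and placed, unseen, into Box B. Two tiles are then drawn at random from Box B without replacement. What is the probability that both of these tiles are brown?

Condition on how many of the transferred tiles are brown (from Box A: 8 brown of 12; then Box B has 17 total).
  0 brown: C(8,0)C(4,3)/C(12,3) = 1/55; then P = C(9,2)/C(17,2) = 9/34
  1 brown: C(8,1)C(4,2)/C(12,3) = 12/55; then P = C(10,2)/C(17,2) = 45/136
  2 brown: C(8,2)C(4,1)/C(12,3) = 28/55; then P = C(11,2)/C(17,2) = 55/136
  3 brown: C(8,3)C(4,0)/C(12,3) = 14/55; then P = C(12,2)/C(17,2) = 33/68
P(both brown) = 76/187 ≈ 0.4064.

76/187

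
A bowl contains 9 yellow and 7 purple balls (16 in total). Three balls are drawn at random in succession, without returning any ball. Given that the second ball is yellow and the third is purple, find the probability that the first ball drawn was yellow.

P(first=yellow and the second ball is yellow and the third is purple) = (9/16)·(8/15)·(7/14) = 3/20.
P(E) = Σ over first color = 3/20 + 9/80 = 21/80.
By Bayes, P(first=yellow | E) = 3/20 / 21/80 = 4/7 ≈ 0.5714.

4/7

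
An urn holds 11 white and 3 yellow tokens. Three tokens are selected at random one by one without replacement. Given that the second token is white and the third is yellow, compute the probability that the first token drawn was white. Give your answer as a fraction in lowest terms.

5/6

P(first=white and the second token is white and the third is yellow) = (11/14)·(10/13)·(3/12) = 55/364.
P(E) = Σ over first color = 55/364 + 11/364 = 33/182.
By Bayes, P(first=white | E) = 55/364 / 33/182 = 5/6 ≈ 0.8333.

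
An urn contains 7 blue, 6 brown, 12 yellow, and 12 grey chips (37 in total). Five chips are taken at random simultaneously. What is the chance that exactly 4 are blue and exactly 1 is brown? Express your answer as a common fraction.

Unordered draws without replacement: count favorable combinations over C(37,5).
Favorable = C(7,4) · C(6,1) · C(12,0) · C(12,0) = 210; total = C(37,5) = 435897.
P = 210/435897 = 10/20757 ≈ 0.0005.

10/20757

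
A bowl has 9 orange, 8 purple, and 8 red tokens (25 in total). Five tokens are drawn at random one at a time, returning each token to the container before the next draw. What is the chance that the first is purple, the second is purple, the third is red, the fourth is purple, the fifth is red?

32768/9765625

Multiply the conditional probability of each draw in order, with replacement (the composition resets each draw).
P = (8/25) · (8/25) · (8/25) · (8/25) · (8/25) = 32768/9765625 ≈ 0.0034.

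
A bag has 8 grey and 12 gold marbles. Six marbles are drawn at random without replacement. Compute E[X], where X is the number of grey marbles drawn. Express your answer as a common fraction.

By linearity of expectation, E[X] = Σ P(draw i is grey); by symmetry each draw (even without replacement) has P(grey) = 8/20.
E[X] = 6 · 8/20 = 12/5 ≈ 2.4000.

12/5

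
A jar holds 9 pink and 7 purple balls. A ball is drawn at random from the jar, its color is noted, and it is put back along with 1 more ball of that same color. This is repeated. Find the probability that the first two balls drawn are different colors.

Either pink then purple, or purple then pink; after the first draw the total is 17.
P = (9/16)·(7/17) + (7/16)·(9/17) = 63/136 ≈ 0.4632.

63/136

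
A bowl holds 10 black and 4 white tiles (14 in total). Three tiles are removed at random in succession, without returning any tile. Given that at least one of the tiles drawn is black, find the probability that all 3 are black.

1/3

P(all 3 black) = C(10,3)/C(14,3) = 30/91; P(at least one black) = 1 − C(4,3)/C(14,3) = 90/91.
Since 'all 3 black' ⊆ 'at least one black', P(all 3 | at least one) = 30/91 / 90/91 = 1/3 ≈ 0.3333.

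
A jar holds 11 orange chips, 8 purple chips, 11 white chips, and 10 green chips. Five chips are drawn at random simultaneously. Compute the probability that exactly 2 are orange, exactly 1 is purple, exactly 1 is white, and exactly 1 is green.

Unordered draws without replacement: count favorable combinations over C(40,5).
Favorable = C(11,2) · C(8,1) · C(11,1) · C(10,1) = 48400; total = C(40,5) = 658008.
P = 48400/658008 = 6050/82251 ≈ 0.0736.

6050/82251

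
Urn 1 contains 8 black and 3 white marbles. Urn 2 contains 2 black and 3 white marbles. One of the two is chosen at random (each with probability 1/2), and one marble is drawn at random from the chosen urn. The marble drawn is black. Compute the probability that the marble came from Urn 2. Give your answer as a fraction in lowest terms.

11/31

P(black | Urn 1) = 8/11; P(black | Urn 2) = 2/5.
P(black) = 1/2·8/11 + 1/2·2/5 = 31/55.
By Bayes' rule, P(Urn 2 | black) = 1/5 / 31/55 = 11/31 ≈ 0.3548.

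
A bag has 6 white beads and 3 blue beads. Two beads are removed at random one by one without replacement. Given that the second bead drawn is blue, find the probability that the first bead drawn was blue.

P(first=blue and the second bead drawn is blue) = (3/9)·(2/8) = 1/12.
P(the second bead drawn is blue) = Σ over first color = 1/4 + 1/12 = 1/3.
By Bayes, P(first=blue | the second bead drawn is blue) = 1/12 / 1/3 = 1/4 ≈ 0.2500.

1/4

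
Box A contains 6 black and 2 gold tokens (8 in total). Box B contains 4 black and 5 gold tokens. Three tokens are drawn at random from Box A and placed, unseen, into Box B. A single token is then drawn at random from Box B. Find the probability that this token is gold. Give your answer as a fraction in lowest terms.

Condition on how many of the transferred tokens are gold (from Box A: 2 gold of 8; then Box B has 12 total).
  0 gold: C(2,0)C(6,3)/C(8,3) = 5/14; then P = 5/12
  1 gold: C(2,1)C(6,2)/C(8,3) = 15/28; then P = 6/12
  2 gold: C(2,2)C(6,1)/C(8,3) = 3/28; then P = 7/12
P(gold from Box B) = 23/48 ≈ 0.4792.

23/48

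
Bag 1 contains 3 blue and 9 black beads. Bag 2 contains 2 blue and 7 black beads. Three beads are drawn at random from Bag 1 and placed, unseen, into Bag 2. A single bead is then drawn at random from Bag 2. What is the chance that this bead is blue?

11/48

Condition on how many of the transferred beads are blue (from Bag 1: 3 blue of 12; then Bag 2 has 12 total).
  0 blue: C(3,0)C(9,3)/C(12,3) = 21/55; then P = 2/12
  1 blue: C(3,1)C(9,2)/C(12,3) = 27/55; then P = 3/12
  2 blue: C(3,2)C(9,1)/C(12,3) = 27/220; then P = 4/12
  3 blue: C(3,3)C(9,0)/C(12,3) = 1/220; then P = 5/12
P(blue from Bag 2) = 11/48 ≈ 0.2292.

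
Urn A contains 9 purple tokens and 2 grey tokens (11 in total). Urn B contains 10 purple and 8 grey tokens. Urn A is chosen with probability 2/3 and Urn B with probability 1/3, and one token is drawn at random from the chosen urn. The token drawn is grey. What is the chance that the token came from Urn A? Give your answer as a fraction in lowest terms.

9/20

P(grey | Urn A) = 2/11; P(grey | Urn B) = 4/9.
P(grey) = 2/3·2/11 + 1/3·4/9 = 80/297.
By Bayes' rule, P(Urn A | grey) = 4/33 / 80/297 = 9/20 ≈ 0.4500.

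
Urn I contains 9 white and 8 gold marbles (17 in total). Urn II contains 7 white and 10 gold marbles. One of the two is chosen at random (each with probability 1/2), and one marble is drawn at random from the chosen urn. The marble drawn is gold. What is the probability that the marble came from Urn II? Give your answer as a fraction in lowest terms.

P(gold | Urn I) = 8/17; P(gold | Urn II) = 10/17.
P(gold) = 1/2·8/17 + 1/2·10/17 = 9/17.
By Bayes' rule, P(Urn II | gold) = 5/17 / 9/17 = 5/9 ≈ 0.5556.

5/9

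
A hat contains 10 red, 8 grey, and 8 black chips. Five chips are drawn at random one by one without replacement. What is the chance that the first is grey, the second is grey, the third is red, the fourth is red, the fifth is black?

84/16445

Multiply the conditional probability of each draw in order, without replacement, so each draw removes one from its color and from the total.
P = (8/26) · (7/25) · (10/24) · (9/23) · (8/22) = 84/16445 ≈ 0.0051.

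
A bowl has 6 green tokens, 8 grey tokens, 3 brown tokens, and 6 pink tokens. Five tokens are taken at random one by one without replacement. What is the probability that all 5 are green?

6/33649

Unordered draws without replacement: count favorable combinations over C(23,5).
Favorable = C(6,5) · C(8,0) · C(3,0) · C(6,0) = 6; total = C(23,5) = 33649.
P = 6/33649 = 6/33649 ≈ 0.0002.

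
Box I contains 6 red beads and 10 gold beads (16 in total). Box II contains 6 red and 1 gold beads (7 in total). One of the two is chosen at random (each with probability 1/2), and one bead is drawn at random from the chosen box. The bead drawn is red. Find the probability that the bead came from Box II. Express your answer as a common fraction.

P(red | Box I) = 3/8; P(red | Box II) = 6/7.
P(red) = 1/2·3/8 + 1/2·6/7 = 69/112.
By Bayes' rule, P(Box II | red) = 3/7 / 69/112 = 16/23 ≈ 0.6957.

16/23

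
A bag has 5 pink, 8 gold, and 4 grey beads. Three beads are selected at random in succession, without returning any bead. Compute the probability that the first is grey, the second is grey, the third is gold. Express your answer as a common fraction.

Multiply the conditional probability of each draw in order, without replacement, so each draw removes one from its color and from the total.
P = (4/17) · (3/16) · (8/15) = 2/85 ≈ 0.0235.

2/85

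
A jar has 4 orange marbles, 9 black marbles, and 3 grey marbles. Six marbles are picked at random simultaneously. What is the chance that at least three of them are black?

9/11

Sum the hypergeometric tail for j = 3,…,6 black marbles.
Favorable = C(9,3)·C(7,3) + C(9,4)·C(7,2) + C(9,5)·C(7,1) + C(9,6)·C(7,0) = 6552; total = C(16,6) = 8008.
P = 6552/8008 = 9/11 ≈ 0.8182.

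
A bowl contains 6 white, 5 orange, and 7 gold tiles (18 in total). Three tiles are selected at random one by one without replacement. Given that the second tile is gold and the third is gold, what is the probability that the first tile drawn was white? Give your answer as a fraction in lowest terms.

P(first=white and the second tile is gold and the third is gold) = (6/18)·(7/17)·(6/16) = 7/136.
P(E) = Σ over first color = 7/136 + 35/816 + 35/816 = 7/51.
By Bayes, P(first=white | E) = 7/136 / 7/51 = 3/8 ≈ 0.3750.

3/8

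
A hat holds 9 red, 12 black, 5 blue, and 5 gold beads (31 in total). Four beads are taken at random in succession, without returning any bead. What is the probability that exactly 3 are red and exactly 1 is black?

144/4495

Unordered draws without replacement: count favorable combinations over C(31,4).
Favorable = C(9,3) · C(12,1) · C(5,0) · C(5,0) = 1008; total = C(31,4) = 31465.
P = 1008/31465 = 144/4495 ≈ 0.0320.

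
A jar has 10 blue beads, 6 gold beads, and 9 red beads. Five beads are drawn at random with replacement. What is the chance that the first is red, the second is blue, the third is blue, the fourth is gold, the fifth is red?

1944/390625

Multiply the conditional probability of each draw in order, with replacement (the composition resets each draw).
P = (9/25) · (10/25) · (10/25) · (6/25) · (9/25) = 1944/390625 ≈ 0.0050.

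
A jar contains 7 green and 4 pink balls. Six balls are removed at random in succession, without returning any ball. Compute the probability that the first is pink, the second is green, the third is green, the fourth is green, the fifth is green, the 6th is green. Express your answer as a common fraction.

1/33

Multiply the conditional probability of each draw in order, without replacement, so each draw removes one from its color and from the total.
P = (4/11) · (7/10) · (6/9) · (5/8) · (4/7) · (3/6) = 1/33 ≈ 0.0303.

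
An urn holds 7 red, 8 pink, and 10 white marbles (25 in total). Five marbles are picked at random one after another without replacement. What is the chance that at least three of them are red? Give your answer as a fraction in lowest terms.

Sum the hypergeometric tail for j = 3,…,5 red marbles.
Favorable = C(7,3)·C(18,2) + C(7,4)·C(18,1) + C(7,5)·C(18,0) = 6006; total = C(25,5) = 53130.
P = 6006/53130 = 13/115 ≈ 0.1130.

13/115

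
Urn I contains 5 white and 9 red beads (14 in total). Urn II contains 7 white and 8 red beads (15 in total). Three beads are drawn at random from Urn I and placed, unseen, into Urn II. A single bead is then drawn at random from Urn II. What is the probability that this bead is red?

Condition on how many of the transferred beads are red (from Urn I: 9 red of 14; then Urn II has 18 total).
  0 red: C(9,0)C(5,3)/C(14,3) = 5/182; then P = 8/18
  1 red: C(9,1)C(5,2)/C(14,3) = 45/182; then P = 9/18
  2 red: C(9,2)C(5,1)/C(14,3) = 45/91; then P = 10/18
  3 red: C(9,3)C(5,0)/C(14,3) = 3/13; then P = 11/18
P(red from Urn II) = 139/252 ≈ 0.5516.

139/252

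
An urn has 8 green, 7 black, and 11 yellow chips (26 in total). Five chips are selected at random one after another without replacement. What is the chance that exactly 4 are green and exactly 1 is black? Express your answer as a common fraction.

49/6578

Unordered draws without replacement: count favorable combinations over C(26,5).
Favorable = C(8,4) · C(7,1) · C(11,0) = 490; total = C(26,5) = 65780.
P = 490/65780 = 49/6578 ≈ 0.0074.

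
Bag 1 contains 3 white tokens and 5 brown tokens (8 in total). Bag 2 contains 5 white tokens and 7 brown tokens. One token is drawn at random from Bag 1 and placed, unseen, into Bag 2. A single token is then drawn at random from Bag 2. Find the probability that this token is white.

43/104

Condition on how many of the transferred tokens are white (from Bag 1: 3 white of 8; then Bag 2 has 13 total).
  0 white: C(3,0)C(5,1)/C(8,1) = 5/8; then P = 5/13
  1 white: C(3,1)C(5,0)/C(8,1) = 3/8; then P = 6/13
P(white from Bag 2) = 43/104 ≈ 0.4135.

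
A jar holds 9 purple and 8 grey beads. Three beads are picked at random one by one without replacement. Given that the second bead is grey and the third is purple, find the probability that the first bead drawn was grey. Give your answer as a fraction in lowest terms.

7/15

P(first=grey and the second bead is grey and the third is purple) = (8/17)·(7/16)·(9/15) = 21/170.
P(E) = Σ over first color = 12/85 + 21/170 = 9/34.
By Bayes, P(first=grey | E) = 21/170 / 9/34 = 7/15 ≈ 0.4667.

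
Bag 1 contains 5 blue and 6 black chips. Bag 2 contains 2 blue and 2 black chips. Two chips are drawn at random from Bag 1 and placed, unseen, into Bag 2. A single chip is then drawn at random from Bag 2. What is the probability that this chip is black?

Condition on how many of the transferred chips are black (from Bag 1: 6 black of 11; then Bag 2 has 6 total).
  0 black: C(6,0)C(5,2)/C(11,2) = 2/11; then P = 2/6
  1 black: C(6,1)C(5,1)/C(11,2) = 6/11; then P = 3/6
  2 black: C(6,2)C(5,0)/C(11,2) = 3/11; then P = 4/6
P(black from Bag 2) = 17/33 ≈ 0.5152.

17/33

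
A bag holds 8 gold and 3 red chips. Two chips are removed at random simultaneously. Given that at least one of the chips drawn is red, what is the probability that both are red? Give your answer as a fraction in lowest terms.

P(both red) = C(3,2)/C(11,2) = 3/55; P(at least one red) = 1 − C(8,2)/C(11,2) = 27/55.
Since 'both red' ⊆ 'at least one red', P(both | at least one) = 3/55 / 27/55 = 1/9 ≈ 0.1111.

1/9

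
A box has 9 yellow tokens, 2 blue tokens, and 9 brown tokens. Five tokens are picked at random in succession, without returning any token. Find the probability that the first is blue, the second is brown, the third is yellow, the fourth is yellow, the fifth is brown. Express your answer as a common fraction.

9/1615

Multiply the conditional probability of each draw in order, without replacement, so each draw removes one from its color and from the total.
P = (2/20) · (9/19) · (9/18) · (8/17) · (8/16) = 9/1615 ≈ 0.0056.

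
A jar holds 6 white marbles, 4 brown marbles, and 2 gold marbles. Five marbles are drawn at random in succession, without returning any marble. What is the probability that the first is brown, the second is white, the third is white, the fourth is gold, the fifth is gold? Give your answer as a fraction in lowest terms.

1/396

Multiply the conditional probability of each draw in order, without replacement, so each draw removes one from its color and from the total.
P = (4/12) · (6/11) · (5/10) · (2/9) · (1/8) = 1/396 ≈ 0.0025.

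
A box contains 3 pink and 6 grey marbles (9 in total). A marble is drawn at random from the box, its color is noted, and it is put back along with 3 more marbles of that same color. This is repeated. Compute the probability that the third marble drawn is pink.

Sum over the four possibilities for the first two draws (pink/not-pink each), tracking how the pink count and total change by +3 per draw.
P(third is pink) = 1/3 ≈ 0.3333. (In a Pólya urn every draw has the same marginal probability 3/9.)

1/3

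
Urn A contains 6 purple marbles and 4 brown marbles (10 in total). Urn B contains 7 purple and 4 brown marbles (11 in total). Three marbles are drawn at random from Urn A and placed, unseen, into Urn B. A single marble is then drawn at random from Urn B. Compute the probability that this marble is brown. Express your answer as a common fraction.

13/35

Condition on how many of the transferred marbles are brown (from Urn A: 4 brown of 10; then Urn B has 14 total).
  0 brown: C(4,0)C(6,3)/C(10,3) = 1/6; then P = 4/14
  1 brown: C(4,1)C(6,2)/C(10,3) = 1/2; then P = 5/14
  2 brown: C(4,2)C(6,1)/C(10,3) = 3/10; then P = 6/14
  3 brown: C(4,3)C(6,0)/C(10,3) = 1/30; then P = 7/14
P(brown from Urn B) = 13/35 ≈ 0.3714.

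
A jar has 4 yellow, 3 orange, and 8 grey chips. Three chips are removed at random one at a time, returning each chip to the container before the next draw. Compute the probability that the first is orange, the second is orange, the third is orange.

Multiply the conditional probability of each draw in order, with replacement (the composition resets each draw).
P = (3/15) · (3/15) · (3/15) = 1/125 ≈ 0.0080.

1/125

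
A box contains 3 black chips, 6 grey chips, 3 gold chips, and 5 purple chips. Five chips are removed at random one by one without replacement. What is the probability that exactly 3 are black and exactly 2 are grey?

Unordered draws without replacement: count favorable combinations over C(17,5).
Favorable = C(3,3) · C(6,2) · C(3,0) · C(5,0) = 15; total = C(17,5) = 6188.
P = 15/6188 = 15/6188 ≈ 0.0024.

15/6188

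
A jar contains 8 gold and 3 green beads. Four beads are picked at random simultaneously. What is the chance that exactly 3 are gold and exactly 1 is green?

Unordered draws without replacement: count favorable combinations over C(11,4).
Favorable = C(8,3) · C(3,1) = 168; total = C(11,4) = 330.
P = 168/330 = 28/55 ≈ 0.5091.

28/55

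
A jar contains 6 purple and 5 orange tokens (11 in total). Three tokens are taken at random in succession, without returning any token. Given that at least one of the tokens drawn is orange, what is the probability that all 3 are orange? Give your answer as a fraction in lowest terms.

2/29

P(all 3 orange) = C(5,3)/C(11,3) = 2/33; P(at least one orange) = 1 − C(6,3)/C(11,3) = 29/33.
Since 'all 3 orange' ⊆ 'at least one orange', P(all 3 | at least one) = 2/33 / 29/33 = 2/29 ≈ 0.0690.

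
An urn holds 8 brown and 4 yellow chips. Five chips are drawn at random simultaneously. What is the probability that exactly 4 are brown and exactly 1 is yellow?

Unordered draws without replacement: count favorable combinations over C(12,5).
Favorable = C(8,4) · C(4,1) = 280; total = C(12,5) = 792.
P = 280/792 = 35/99 ≈ 0.3535.

35/99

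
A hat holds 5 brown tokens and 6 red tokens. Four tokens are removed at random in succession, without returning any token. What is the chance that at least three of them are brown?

13/66

Sum the hypergeometric tail for j = 3,…,4 brown tokens.
Favorable = C(5,3)·C(6,1) + C(5,4)·C(6,0) = 65; total = C(11,4) = 330.
P = 65/330 = 13/66 ≈ 0.1970.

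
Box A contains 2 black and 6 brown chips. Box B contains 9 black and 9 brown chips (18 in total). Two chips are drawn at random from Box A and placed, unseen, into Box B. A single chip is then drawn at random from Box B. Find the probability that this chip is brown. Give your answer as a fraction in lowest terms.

Condition on how many of the transferred chips are brown (from Box A: 6 brown of 8; then Box B has 20 total).
  0 brown: C(6,0)C(2,2)/C(8,2) = 1/28; then P = 9/20
  1 brown: C(6,1)C(2,1)/C(8,2) = 3/7; then P = 10/20
  2 brown: C(6,2)C(2,0)/C(8,2) = 15/28; then P = 11/20
P(brown from Box B) = 21/40 ≈ 0.5250.

21/40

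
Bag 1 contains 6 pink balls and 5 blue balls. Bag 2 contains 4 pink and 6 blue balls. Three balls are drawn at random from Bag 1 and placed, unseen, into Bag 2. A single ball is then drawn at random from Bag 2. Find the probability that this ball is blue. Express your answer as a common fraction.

81/143

Condition on how many of the transferred balls are blue (from Bag 1: 5 blue of 11; then Bag 2 has 13 total).
  0 blue: C(5,0)C(6,3)/C(11,3) = 4/33; then P = 6/13
  1 blue: C(5,1)C(6,2)/C(11,3) = 5/11; then P = 7/13
  2 blue: C(5,2)C(6,1)/C(11,3) = 4/11; then P = 8/13
  3 blue: C(5,3)C(6,0)/C(11,3) = 2/33; then P = 9/13
P(blue from Bag 2) = 81/143 ≈ 0.5664.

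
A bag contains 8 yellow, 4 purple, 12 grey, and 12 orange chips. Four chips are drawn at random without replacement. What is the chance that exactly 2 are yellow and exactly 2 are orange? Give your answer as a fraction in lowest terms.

8/255

Unordered draws without replacement: count favorable combinations over C(36,4).
Favorable = C(8,2) · C(4,0) · C(12,0) · C(12,2) = 1848; total = C(36,4) = 58905.
P = 1848/58905 = 8/255 ≈ 0.0314.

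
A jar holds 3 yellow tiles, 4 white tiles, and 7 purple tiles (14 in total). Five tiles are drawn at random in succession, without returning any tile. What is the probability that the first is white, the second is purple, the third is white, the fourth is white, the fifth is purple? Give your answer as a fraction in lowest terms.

3/715

Multiply the conditional probability of each draw in order, without replacement, so each draw removes one from its color and from the total.
P = (4/14) · (7/13) · (3/12) · (2/11) · (6/10) = 3/715 ≈ 0.0042.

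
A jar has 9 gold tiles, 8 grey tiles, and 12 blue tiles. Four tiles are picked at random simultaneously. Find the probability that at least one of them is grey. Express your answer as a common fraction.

282/377

Use the complement: P(at least one grey) = 1 − P(no grey).
P(none) = C(21,4)/C(29,4) = 5985/23751.
So P = 1 − 5985/23751 = 282/377 ≈ 0.7480.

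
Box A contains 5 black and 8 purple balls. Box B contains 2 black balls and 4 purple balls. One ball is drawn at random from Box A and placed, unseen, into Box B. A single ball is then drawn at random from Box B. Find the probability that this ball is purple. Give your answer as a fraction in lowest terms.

60/91

Condition on how many of the transferred balls are purple (from Box A: 8 purple of 13; then Box B has 7 total).
  0 purple: C(8,0)C(5,1)/C(13,1) = 5/13; then P = 4/7
  1 purple: C(8,1)C(5,0)/C(13,1) = 8/13; then P = 5/7
P(purple from Box B) = 60/91 ≈ 0.6593.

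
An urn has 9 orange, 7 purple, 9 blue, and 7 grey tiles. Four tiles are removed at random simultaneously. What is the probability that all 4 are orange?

63/17980

Unordered draws without replacement: count favorable combinations over C(32,4).
Favorable = C(9,4) · C(7,0) · C(9,0) · C(7,0) = 126; total = C(32,4) = 35960.
P = 126/35960 = 63/17980 ≈ 0.0035.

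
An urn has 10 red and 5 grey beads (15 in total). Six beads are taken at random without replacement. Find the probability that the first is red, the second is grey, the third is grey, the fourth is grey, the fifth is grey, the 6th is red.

3/1001

Multiply the conditional probability of each draw in order, without replacement, so each draw removes one from its color and from the total.
P = (10/15) · (5/14) · (4/13) · (3/12) · (2/11) · (9/10) = 3/1001 ≈ 0.0030.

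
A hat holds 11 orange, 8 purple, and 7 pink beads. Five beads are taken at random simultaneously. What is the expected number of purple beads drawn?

20/13

By linearity of expectation, E[X] = Σ P(draw i is purple); by symmetry each draw (even without replacement) has P(purple) = 8/26.
E[X] = 5 · 8/26 = 20/13 ≈ 1.5385.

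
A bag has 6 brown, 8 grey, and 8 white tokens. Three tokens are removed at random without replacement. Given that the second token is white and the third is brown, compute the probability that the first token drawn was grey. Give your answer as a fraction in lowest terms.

P(first=grey and the second token is white and the third is brown) = (8/22)·(8/21)·(6/20) = 16/385.
P(E) = Σ over first color = 2/77 + 16/385 + 2/55 = 8/77.
By Bayes, P(first=grey | E) = 16/385 / 8/77 = 2/5 ≈ 0.4000.

2/5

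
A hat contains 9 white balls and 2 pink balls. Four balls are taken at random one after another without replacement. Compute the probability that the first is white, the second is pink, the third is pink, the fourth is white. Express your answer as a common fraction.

1/55

Multiply the conditional probability of each draw in order, without replacement, so each draw removes one from its color and from the total.
P = (9/11) · (2/10) · (1/9) · (8/8) = 1/55 ≈ 0.0182.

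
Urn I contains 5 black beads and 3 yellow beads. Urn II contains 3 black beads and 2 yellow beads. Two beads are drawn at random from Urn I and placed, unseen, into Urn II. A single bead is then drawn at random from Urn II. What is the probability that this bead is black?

17/28

Condition on how many of the transferred beads are black (from Urn I: 5 black of 8; then Urn II has 7 total).
  0 black: C(5,0)C(3,2)/C(8,2) = 3/28; then P = 3/7
  1 black: C(5,1)C(3,1)/C(8,2) = 15/28; then P = 4/7
  2 black: C(5,2)C(3,0)/C(8,2) = 5/14; then P = 5/7
P(black from Urn II) = 17/28 ≈ 0.6071.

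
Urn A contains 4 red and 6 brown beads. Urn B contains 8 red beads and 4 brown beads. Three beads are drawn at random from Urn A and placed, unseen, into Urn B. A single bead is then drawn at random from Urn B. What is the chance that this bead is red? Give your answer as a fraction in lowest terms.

Condition on how many of the transferred beads are red (from Urn A: 4 red of 10; then Urn B has 15 total).
  0 red: C(4,0)C(6,3)/C(10,3) = 1/6; then P = 8/15
  1 red: C(4,1)C(6,2)/C(10,3) = 1/2; then P = 9/15
  2 red: C(4,2)C(6,1)/C(10,3) = 3/10; then P = 10/15
  3 red: C(4,3)C(6,0)/C(10,3) = 1/30; then P = 11/15
P(red from Urn B) = 46/75 ≈ 0.6133.

46/75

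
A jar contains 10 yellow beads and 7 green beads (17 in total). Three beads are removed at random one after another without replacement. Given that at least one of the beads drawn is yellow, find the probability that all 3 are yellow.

P(all 3 yellow) = C(10,3)/C(17,3) = 3/17; P(at least one yellow) = 1 − C(7,3)/C(17,3) = 129/136.
Since 'all 3 yellow' ⊆ 'at least one yellow', P(all 3 | at least one) = 3/17 / 129/136 = 8/43 ≈ 0.1860.

8/43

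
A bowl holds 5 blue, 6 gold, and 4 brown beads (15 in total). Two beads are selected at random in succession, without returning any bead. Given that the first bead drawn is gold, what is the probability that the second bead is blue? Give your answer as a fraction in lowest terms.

5/14

After removing 1 gold, the bowl has 5 blue out of 14 remaining.
P(second is blue | given) = 5/14 ≈ 0.3571.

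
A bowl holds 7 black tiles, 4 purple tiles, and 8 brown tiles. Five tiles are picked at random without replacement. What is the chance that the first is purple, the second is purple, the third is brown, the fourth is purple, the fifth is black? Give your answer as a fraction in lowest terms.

14/14535

Multiply the conditional probability of each draw in order, without replacement, so each draw removes one from its color and from the total.
P = (4/19) · (3/18) · (8/17) · (2/16) · (7/15) = 14/14535 ≈ 0.0010.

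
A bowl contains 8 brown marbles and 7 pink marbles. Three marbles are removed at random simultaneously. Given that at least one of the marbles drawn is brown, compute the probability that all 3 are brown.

P(all 3 brown) = C(8,3)/C(15,3) = 8/65; P(at least one brown) = 1 − C(7,3)/C(15,3) = 12/13.
Since 'all 3 brown' ⊆ 'at least one brown', P(all 3 | at least one) = 8/65 / 12/13 = 2/15 ≈ 0.1333.

2/15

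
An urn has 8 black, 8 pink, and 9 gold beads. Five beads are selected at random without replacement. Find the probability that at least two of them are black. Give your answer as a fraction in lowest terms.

Sum the hypergeometric tail for j = 2,…,5 black beads.
Favorable = C(8,2)·C(17,3) + C(8,3)·C(17,2) + C(8,4)·C(17,1) + C(8,5)·C(17,0) = 27902; total = C(25,5) = 53130.
P = 27902/53130 = 1993/3795 ≈ 0.5252.

1993/3795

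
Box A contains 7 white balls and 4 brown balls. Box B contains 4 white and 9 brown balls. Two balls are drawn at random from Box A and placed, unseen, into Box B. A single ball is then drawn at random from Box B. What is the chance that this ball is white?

Condition on how many of the transferred balls are white (from Box A: 7 white of 11; then Box B has 15 total).
  0 white: C(7,0)C(4,2)/C(11,2) = 6/55; then P = 4/15
  1 white: C(7,1)C(4,1)/C(11,2) = 28/55; then P = 5/15
  2 white: C(7,2)C(4,0)/C(11,2) = 21/55; then P = 6/15
P(white from Box B) = 58/165 ≈ 0.3515.

58/165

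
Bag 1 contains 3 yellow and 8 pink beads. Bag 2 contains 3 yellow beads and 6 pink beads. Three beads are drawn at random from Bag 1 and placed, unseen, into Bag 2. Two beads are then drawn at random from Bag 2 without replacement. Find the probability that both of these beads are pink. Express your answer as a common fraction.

543/1210

Condition on how many of the transferred beads are pink (from Bag 1: 8 pink of 11; then Bag 2 has 12 total).
  0 pink: C(8,0)C(3,3)/C(11,3) = 1/165; then P = C(6,2)/C(12,2) = 5/22
  1 pink: C(8,1)C(3,2)/C(11,3) = 8/55; then P = C(7,2)/C(12,2) = 7/22
  2 pink: C(8,2)C(3,1)/C(11,3) = 28/55; then P = C(8,2)/C(12,2) = 14/33
  3 pink: C(8,3)C(3,0)/C(11,3) = 56/165; then P = C(9,2)/C(12,2) = 6/11
P(both pink) = 543/1210 ≈ 0.4488.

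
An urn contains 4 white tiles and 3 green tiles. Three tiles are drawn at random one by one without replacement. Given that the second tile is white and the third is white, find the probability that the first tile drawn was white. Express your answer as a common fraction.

2/5

P(first=white and the second tile is white and the third is white) = (4/7)·(3/6)·(2/5) = 4/35.
P(E) = Σ over first color = 4/35 + 6/35 = 2/7.
By Bayes, P(first=white | E) = 4/35 / 2/7 = 2/5 ≈ 0.4000.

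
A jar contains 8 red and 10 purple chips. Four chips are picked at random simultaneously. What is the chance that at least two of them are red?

21/34

Sum the hypergeometric tail for j = 2,…,4 red chips.
Favorable = C(8,2)·C(10,2) + C(8,3)·C(10,1) + C(8,4)·C(10,0) = 1890; total = C(18,4) = 3060.
P = 1890/3060 = 21/34 ≈ 0.6176.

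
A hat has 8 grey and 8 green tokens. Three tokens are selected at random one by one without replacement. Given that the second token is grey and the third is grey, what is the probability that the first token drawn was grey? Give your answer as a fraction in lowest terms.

P(first=grey and the second token is grey and the third is grey) = (8/16)·(7/15)·(6/14) = 1/10.
P(E) = Σ over first color = 1/10 + 2/15 = 7/30.
By Bayes, P(first=grey | E) = 1/10 / 7/30 = 3/7 ≈ 0.4286.

3/7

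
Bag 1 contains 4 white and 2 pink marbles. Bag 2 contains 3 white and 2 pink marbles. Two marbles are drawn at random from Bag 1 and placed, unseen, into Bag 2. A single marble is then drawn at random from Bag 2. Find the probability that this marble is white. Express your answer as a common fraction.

13/21

Condition on how many of the transferred marbles are white (from Bag 1: 4 white of 6; then Bag 2 has 7 total).
  0 white: C(4,0)C(2,2)/C(6,2) = 1/15; then P = 3/7
  1 white: C(4,1)C(2,1)/C(6,2) = 8/15; then P = 4/7
  2 white: C(4,2)C(2,0)/C(6,2) = 2/5; then P = 5/7
P(white from Bag 2) = 13/21 ≈ 0.6190.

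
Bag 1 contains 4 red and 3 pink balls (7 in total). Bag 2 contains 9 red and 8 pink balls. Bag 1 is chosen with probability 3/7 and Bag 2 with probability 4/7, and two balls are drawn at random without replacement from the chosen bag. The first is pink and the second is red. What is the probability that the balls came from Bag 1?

P(E | Bag 1) = 2/7; P(E | Bag 2) = 9/34.
P(E) = 3/7·2/7 + 4/7·9/34 = 228/833.
By Bayes' rule, P(Bag 1 | E) = 6/49 / 228/833 = 17/38 ≈ 0.4474.

17/38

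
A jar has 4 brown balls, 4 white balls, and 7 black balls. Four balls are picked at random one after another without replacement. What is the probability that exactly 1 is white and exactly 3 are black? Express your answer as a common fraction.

Unordered draws without replacement: count favorable combinations over C(15,4).
Favorable = C(4,0) · C(4,1) · C(7,3) = 140; total = C(15,4) = 1365.
P = 140/1365 = 4/39 ≈ 0.1026.

4/39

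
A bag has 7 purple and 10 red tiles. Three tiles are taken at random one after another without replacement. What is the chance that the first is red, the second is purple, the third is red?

21/136

Multiply the conditional probability of each draw in order, without replacement, so each draw removes one from its color and from the total.
P = (10/17) · (7/16) · (9/15) = 21/136 ≈ 0.1544.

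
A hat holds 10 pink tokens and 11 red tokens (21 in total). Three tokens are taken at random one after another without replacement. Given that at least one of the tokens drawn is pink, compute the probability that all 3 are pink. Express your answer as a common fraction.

P(all 3 pink) = C(10,3)/C(21,3) = 12/133; P(at least one pink) = 1 − C(11,3)/C(21,3) = 233/266.
Since 'all 3 pink' ⊆ 'at least one pink', P(all 3 | at least one) = 12/133 / 233/266 = 24/233 ≈ 0.1030.

24/233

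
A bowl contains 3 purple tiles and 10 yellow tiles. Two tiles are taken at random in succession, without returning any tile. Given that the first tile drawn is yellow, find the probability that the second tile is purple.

1/4

After removing 1 yellow, the bowl has 3 purple out of 12 remaining.
P(second is purple | given) = 3/12 = 1/4 ≈ 0.2500.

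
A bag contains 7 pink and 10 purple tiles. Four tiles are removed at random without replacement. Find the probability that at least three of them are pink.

11/68

Sum the hypergeometric tail for j = 3,…,4 pink tiles.
Favorable = C(7,3)·C(10,1) + C(7,4)·C(10,0) = 385; total = C(17,4) = 2380.
P = 385/2380 = 11/68 ≈ 0.1618.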